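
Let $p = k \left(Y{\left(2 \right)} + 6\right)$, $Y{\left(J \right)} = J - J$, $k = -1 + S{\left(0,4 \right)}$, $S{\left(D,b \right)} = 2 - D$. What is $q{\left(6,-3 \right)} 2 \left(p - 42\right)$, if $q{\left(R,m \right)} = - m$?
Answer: $-216$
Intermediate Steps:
$k = 1$ ($k = -1 + \left(2 - 0\right) = -1 + \left(2 + 0\right) = -1 + 2 = 1$)
$Y{\left(J \right)} = 0$
$p = 6$ ($p = 1 \left(0 + 6\right) = 1 \cdot 6 = 6$)
$q{\left(6,-3 \right)} 2 \left(p - 42\right) = \left(-1\right) \left(-3\right) 2 \left(6 - 42\right) = 3 \cdot 2 \left(-36\right) = 6 \left(-36\right) = -216$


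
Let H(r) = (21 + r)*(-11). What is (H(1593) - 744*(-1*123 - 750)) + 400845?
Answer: 1032603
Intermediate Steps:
H(r) = -231 - 11*r
(H(1593) - 744*(-1*123 - 750)) + 400845 = ((-231 - 11*1593) - 744*(-1*123 - 750)) + 400845 = ((-231 - 17523) - 744*(-123 - 750)) + 400845 = (-17754 - 744*(-873)) + 400845 = (-17754 + 649512) + 400845 = 631758 + 400845 = 1032603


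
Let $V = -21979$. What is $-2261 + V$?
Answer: $-24240$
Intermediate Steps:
$-2261 + V = -2261 - 21979 = -24240$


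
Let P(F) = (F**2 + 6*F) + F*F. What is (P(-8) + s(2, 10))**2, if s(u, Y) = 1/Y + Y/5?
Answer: 674041/100 ≈ 6740.4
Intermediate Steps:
s(u, Y) = 1/Y + Y/5 (s(u, Y) = 1/Y + Y*(1/5) = 1/Y + Y/5)
P(F) = 2*F**2 + 6*F (P(F) = (F**2 + 6*F) + F**2 = 2*F**2 + 6*F)
(P(-8) + s(2, 10))**2 = (2*(-8)*(3 - 8) + (1/10 + (1/5)*10))**2 = (2*(-8)*(-5) + (1/10 + 2))**2 = (80 + 21/10)**2 = (821/10)**2 = 674041/100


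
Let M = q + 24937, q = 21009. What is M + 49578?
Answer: 95524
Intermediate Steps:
M = 45946 (M = 21009 + 24937 = 45946)
M + 49578 = 45946 + 49578 = 95524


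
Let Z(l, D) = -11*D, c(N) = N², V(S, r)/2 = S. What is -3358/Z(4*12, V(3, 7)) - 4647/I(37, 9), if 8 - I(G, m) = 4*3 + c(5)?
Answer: 202042/957 ≈ 211.12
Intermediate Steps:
V(S, r) = 2*S
I(G, m) = -29 (I(G, m) = 8 - (4*3 + 5²) = 8 - (12 + 25) = 8 - 1*37 = 8 - 37 = -29)
-3358/Z(4*12, V(3, 7)) - 4647/I(37, 9) = -3358/((-22*3)) - 4647/(-29) = -3358/((-11*6)) - 4647*(-1/29) = -3358/(-66) + 4647/29 = -3358*(-1/66) + 4647/29 = 1679/33 + 4647/29 = 202042/957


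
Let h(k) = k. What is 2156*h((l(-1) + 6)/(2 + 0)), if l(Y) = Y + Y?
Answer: 4312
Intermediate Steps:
l(Y) = 2*Y
2156*h((l(-1) + 6)/(2 + 0)) = 2156*((2*(-1) + 6)/(2 + 0)) = 2156*((-2 + 6)/2) = 2156*(4*(½)) = 2156*2 = 4312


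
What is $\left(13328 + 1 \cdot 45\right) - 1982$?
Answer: $11391$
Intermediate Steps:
$\left(13328 + 1 \cdot 45\right) - 1982 = \left(13328 + 45\right) - 1982 = 13373 - 1982 = 11391$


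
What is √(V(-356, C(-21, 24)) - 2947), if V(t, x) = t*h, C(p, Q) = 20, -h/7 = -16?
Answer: I*√42819 ≈ 206.93*I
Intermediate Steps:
h = 112 (h = -7*(-16) = 112)
V(t, x) = 112*t (V(t, x) = t*112 = 112*t)
√(V(-356, C(-21, 24)) - 2947) = √(112*(-356) - 2947) = √(-39872 - 2947) = √(-42819) = I*√42819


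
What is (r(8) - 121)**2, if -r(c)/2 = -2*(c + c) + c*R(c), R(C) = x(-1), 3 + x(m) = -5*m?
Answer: 7921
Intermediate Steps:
x(m) = -3 - 5*m
R(C) = 2 (R(C) = -3 - 5*(-1) = -3 + 5 = 2)
r(c) = 4*c (r(c) = -2*(-2*(c + c) + c*2) = -2*(-4*c + 2*c) = -(-4)*c = 4*c)
(r(8) - 121)**2 = (4*8 - 121)**2 = (32 - 121)**2 = (-89)**2 = 7921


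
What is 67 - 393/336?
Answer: 7373/112 ≈ 65.830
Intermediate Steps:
67 - 393/336 = 67 - 393*1/336 = 67 - 131/112 = 7373/112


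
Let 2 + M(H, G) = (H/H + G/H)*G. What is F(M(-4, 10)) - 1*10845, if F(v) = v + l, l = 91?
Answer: -10771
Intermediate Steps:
M(H, G) = -2 + G*(1 + G/H) (M(H, G) = -2 + (H/H + G/H)*G = -2 + (1 + G/H)*G = -2 + G*(1 + G/H))
F(v) = 91 + v (F(v) = v + 91 = 91 + v)
F(M(-4, 10)) - 1*10845 = (91 + (-2 + 10 + 10²/(-4))) - 1*10845 = (91 + (-2 + 10 + 100*(-¼))) - 10845 = (91 + (-2 + 10 - 25)) - 10845 = (91 - 17) - 10845 = 74 - 10845 = -10771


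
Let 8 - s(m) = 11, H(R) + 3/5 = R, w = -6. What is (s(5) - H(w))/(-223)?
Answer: -18/1115 ≈ -0.016144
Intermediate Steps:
H(R) = -⅗ + R
s(m) = -3 (s(m) = 8 - 1*11 = 8 - 11 = -3)
(s(5) - H(w))/(-223) = (-3 - (-⅗ - 6))/(-223) = (-3 - 1*(-33/5))*(-1/223) = (-3 + 33/5)*(-1/223) = (18/5)*(-1/223) = -18/1115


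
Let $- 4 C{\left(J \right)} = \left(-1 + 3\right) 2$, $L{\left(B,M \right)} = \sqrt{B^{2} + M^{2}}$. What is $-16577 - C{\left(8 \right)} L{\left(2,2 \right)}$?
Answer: $-16577 + 2 \sqrt{2} \approx -16574.0$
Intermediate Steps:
$C{\left(J \right)} = -1$ ($C{\left(J \right)} = - \frac{\left(-1 + 3\right) 2}{4} = - \frac{2 \cdot 2}{4} = \left(- \frac{1}{4}\right) 4 = -1$)
$-16577 - C{\left(8 \right)} L{\left(2,2 \right)} = -16577 - - \sqrt{2^{2} + 2^{2}} = -16577 - - \sqrt{4 + 4} = -16577 - - \sqrt{8} = -16577 - - 2 \sqrt{2} = -16577 + 2 \sqrt{2}$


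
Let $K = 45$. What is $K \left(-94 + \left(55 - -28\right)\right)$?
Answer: $-495$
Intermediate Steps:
$K \left(-94 + \left(55 - -28\right)\right) = 45 \left(-94 + \left(55 - -28\right)\right) = 45 \left(-94 + \left(55 + 28\right)\right) = 45 \left(-94 + 83\right) = 45 \left(-11\right) = -495$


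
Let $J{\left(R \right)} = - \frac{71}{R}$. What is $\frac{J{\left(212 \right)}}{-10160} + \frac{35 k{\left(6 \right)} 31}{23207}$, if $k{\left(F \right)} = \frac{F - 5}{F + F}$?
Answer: $\frac{589193891}{149958064320} \approx 0.0039291$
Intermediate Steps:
$k{\left(F \right)} = \frac{-5 + F}{2 F}$
$\frac{J{\left(212 \right)}}{-10160} + \frac{35 k{\left(6 \right)} 31}{23207} = \frac{\left(-71\right) \frac{1}{212}}{-10160} + \frac{35 \frac{-5 + 6}{2 \cdot 6} \cdot 31}{23207} = \left(-71\right) \frac{1}{212} \left(- \frac{1}{10160}\right) + 35 \cdot \frac{1}{2} \cdot \frac{1}{6} \cdot 1 \cdot 31 \cdot \frac{1}{23207} = \left(- \frac{71}{212}\right) \left(- \frac{1}{10160}\right) + 35 \cdot \frac{1}{12} \cdot 31 \cdot \frac{1}{23207} = \frac{71}{2153920} + \frac{35}{12} \cdot 31 \cdot \frac{1}{23207} = \frac{71}{2153920} + \frac{1085}{12} \cdot \frac{1}{23207} = \frac{71}{2153920} + \frac{1085}{278484} = \frac{589193891}{149958064320}$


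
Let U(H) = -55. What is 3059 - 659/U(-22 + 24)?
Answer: 168904/55 ≈ 3071.0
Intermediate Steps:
3059 - 659/U(-22 + 24) = 3059 - 659/(-55) = 3059 - 659*(-1/55) = 3059 + 659/55 = 168904/55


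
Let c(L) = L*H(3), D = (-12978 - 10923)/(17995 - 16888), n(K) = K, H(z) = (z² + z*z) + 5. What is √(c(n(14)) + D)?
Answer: √4544891/123 ≈ 17.332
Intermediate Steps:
H(z) = 5 + 2*z² (H(z) = (z² + z²) + 5 = 2*z² + 5 = 5 + 2*z²)
D = -7967/369 (D = -23901/1107 = -23901*1/1107 = -7967/369 ≈ -21.591)
c(L) = 23*L (c(L) = L*(5 + 2*3²) = L*(5 + 2*9) = L*(5 + 18) = L*23 = 23*L)
√(c(n(14)) + D) = √(23*14 - 7967/369) = √(322 - 7967/369) = √(110851/369) = √4544891/123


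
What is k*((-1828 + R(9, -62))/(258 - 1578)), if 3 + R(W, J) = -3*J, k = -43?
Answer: -14147/264 ≈ -53.587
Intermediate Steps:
R(W, J) = -3 - 3*J
k*((-1828 + R(9, -62))/(258 - 1578)) = -43*(-1828 + (-3 - 3*(-62)))/(258 - 1578) = -43*(-1828 + (-3 + 186))/(-1320) = -43*(-1828 + 183)*(-1)/1320 = -(-70735)*(-1)/1320 = -43*329/264 = -14147/264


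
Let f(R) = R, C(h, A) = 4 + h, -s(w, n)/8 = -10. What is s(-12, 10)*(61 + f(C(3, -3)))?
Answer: 5440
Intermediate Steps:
s(w, n) = 80 (s(w, n) = -8*(-10) = 80)
s(-12, 10)*(61 + f(C(3, -3))) = 80*(61 + (4 + 3)) = 80*(61 + 7) = 80*68 = 5440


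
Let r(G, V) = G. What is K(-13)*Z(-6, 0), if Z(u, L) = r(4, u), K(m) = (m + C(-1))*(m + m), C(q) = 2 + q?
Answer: 1248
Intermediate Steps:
K(m) = 2*m*(1 + m) (K(m) = (m + (2 - 1))*(m + m) = (m + 1)*(2*m) = (1 + m)*(2*m) = 2*m*(1 + m))
Z(u, L) = 4
K(-13)*Z(-6, 0) = (2*(-13)*(1 - 13))*4 = (2*(-13)*(-12))*4 = 312*4 = 1248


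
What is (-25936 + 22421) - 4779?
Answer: -8294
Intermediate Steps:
(-25936 + 22421) - 4779 = -3515 - 4779 = -8294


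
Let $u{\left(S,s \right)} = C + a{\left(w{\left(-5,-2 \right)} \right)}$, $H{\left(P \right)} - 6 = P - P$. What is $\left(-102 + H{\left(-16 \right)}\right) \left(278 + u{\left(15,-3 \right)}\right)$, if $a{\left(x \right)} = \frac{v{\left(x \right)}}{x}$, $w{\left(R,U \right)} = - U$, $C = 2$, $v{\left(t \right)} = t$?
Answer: $-26976$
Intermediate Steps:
$H{\left(P \right)} = 6$ ($H{\left(P \right)} = 6 + \left(P - P\right) = 6 + 0 = 6$)
$a{\left(x \right)} = 1$ ($a{\left(x \right)} = \frac{x}{x} = 1$)
$u{\left(S,s \right)} = 3$ ($u{\left(S,s \right)} = 2 + 1 = 3$)
$\left(-102 + H{\left(-16 \right)}\right) \left(278 + u{\left(15,-3 \right)}\right) = \left(-102 + 6\right) \left(278 + 3\right) = \left(-96\right) 281 = -26976$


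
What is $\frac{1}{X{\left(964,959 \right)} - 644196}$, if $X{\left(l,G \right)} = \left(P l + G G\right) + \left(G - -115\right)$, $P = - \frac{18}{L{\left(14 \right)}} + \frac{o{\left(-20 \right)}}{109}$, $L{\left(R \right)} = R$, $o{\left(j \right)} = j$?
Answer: $\frac{763}{209933873} \approx 3.6345 \cdot 10^{-6}$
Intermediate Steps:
$P = - \frac{1121}{763}$ ($P = - \frac{18}{14} - \frac{20}{109} = \left(-18\right) \frac{1}{14} - \frac{20}{109} = - \frac{9}{7} - \frac{20}{109} = - \frac{1121}{763} \approx -1.4692$)
$X{\left(l,G \right)} = 115 + G + G^{2} - \frac{1121 l}{763}$ ($X{\left(l,G \right)} = \left(- \frac{1121 l}{763} + G G\right) + \left(G - -115\right) = \left(- \frac{1121 l}{763} + G^{2}\right) + \left(G + 115\right) = \left(G^{2} - \frac{1121 l}{763}\right) + \left(115 + G\right) = 115 + G + G^{2} - \frac{1121 l}{763}$)
$\frac{1}{X{\left(964,959 \right)} - 644196} = \frac{1}{\left(115 + 959 + 959^{2} - \frac{1080644}{763}\right) - 644196} = \frac{1}{\left(115 + 959 + 919681 - \frac{1080644}{763}\right) - 644196} = \frac{1}{\frac{701455421}{763} - 644196} = \frac{1}{\frac{209933873}{763}} = \frac{763}{209933873}$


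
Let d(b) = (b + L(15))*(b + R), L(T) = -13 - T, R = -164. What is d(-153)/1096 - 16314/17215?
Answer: 969864911/18867640 ≈ 51.404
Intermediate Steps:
d(b) = (-164 + b)*(-28 + b) (d(b) = (b + (-13 - 1*15))*(b - 164) = (b + (-13 - 15))*(-164 + b) = (b - 28)*(-164 + b) = (-28 + b)*(-164 + b) = (-164 + b)*(-28 + b))
d(-153)/1096 - 16314/17215 = (4592 + (-153)² - 192*(-153))/1096 - 16314/17215 = (4592 + 23409 + 29376)*(1/1096) - 16314*1/17215 = 57377*(1/1096) - 16314/17215 = 57377/1096 - 16314/17215 = 969864911/18867640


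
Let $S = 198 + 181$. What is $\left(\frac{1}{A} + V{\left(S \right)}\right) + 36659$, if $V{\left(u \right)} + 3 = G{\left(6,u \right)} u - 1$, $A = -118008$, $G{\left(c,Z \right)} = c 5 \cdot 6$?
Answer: $\frac{12376088999}{118008} \approx 1.0488 \cdot 10^{5}$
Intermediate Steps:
$G{\left(c,Z \right)} = 30 c$ ($G{\left(c,Z \right)} = 5 c 6 = 30 c$)
$S = 379$
$V{\left(u \right)} = -4 + 180 u$ ($V{\left(u \right)} = -3 + \left(30 \cdot 6 u - 1\right) = -3 + \left(180 u - 1\right) = -3 + \left(-1 + 180 u\right) = -4 + 180 u$)
$\left(\frac{1}{A} + V{\left(S \right)}\right) + 36659 = \left(\frac{1}{-118008} + \left(-4 + 180 \cdot 379\right)\right) + 36659 = \left(- \frac{1}{118008} + \left(-4 + 68220\right)\right) + 36659 = \left(- \frac{1}{118008} + 68216\right) + 36659 = \frac{8050033727}{118008} + 36659 = \frac{12376088999}{118008}$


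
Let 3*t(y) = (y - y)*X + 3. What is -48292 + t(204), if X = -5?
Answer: -48291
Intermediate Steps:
t(y) = 1 (t(y) = ((y - y)*(-5) + 3)/3 = (0*(-5) + 3)/3 = (0 + 3)/3 = (1/3)*3 = 1)
-48292 + t(204) = -48292 + 1 = -48291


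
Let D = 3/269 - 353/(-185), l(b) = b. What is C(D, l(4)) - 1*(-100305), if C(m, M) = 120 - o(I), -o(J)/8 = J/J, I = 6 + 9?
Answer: 100433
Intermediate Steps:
I = 15
D = 95512/49765 (D = 3*(1/269) - 353*(-1/185) = 3/269 + 353/185 = 95512/49765 ≈ 1.9193)
o(J) = -8 (o(J) = -8*J/J = -8*1 = -8)
C(m, M) = 128 (C(m, M) = 120 - 1*(-8) = 120 + 8 = 128)
C(D, l(4)) - 1*(-100305) = 128 - 1*(-100305) = 128 + 100305 = 100433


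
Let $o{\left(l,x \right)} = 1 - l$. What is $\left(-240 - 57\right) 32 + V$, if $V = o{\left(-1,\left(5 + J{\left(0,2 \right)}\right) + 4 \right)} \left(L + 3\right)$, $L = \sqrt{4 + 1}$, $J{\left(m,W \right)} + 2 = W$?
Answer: $-9498 + 2 \sqrt{5} \approx -9493.5$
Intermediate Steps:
$J{\left(m,W \right)} = -2 + W$
$L = \sqrt{5} \approx 2.2361$
$V = 6 + 2 \sqrt{5}$ ($V = \left(1 - -1\right) \left(\sqrt{5} + 3\right) = \left(1 + 1\right) \left(3 + \sqrt{5}\right) = 2 \left(3 + \sqrt{5}\right) = 6 + 2 \sqrt{5} \approx 10.472$)
$\left(-240 - 57\right) 32 + V = \left(-240 - 57\right) 32 + \left(6 + 2 \sqrt{5}\right) = \left(-297\right) 32 + \left(6 + 2 \sqrt{5}\right) = -9504 + \left(6 + 2 \sqrt{5}\right) = -9498 + 2 \sqrt{5}$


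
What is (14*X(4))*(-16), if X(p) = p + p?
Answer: -1792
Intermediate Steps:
X(p) = 2*p
(14*X(4))*(-16) = (14*(2*4))*(-16) = (14*8)*(-16) = 112*(-16) = -1792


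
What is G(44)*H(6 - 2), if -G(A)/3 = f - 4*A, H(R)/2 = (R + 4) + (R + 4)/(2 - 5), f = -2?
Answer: 5696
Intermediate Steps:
H(R) = 16/3 + 4*R/3 (H(R) = 2*((R + 4) + (R + 4)/(2 - 5)) = 2*((4 + R) + (4 + R)/(-3)) = 2*((4 + R) + (4 + R)*(-1/3)) = 2*((4 + R) + (-4/3 - R/3)) = 2*(8/3 + 2*R/3) = 16/3 + 4*R/3)
G(A) = 6 + 12*A (G(A) = -3*(-2 - 4*A) = 6 + 12*A)
G(44)*H(6 - 2) = (6 + 12*44)*(16/3 + 4*(6 - 2)/3) = (6 + 528)*(16/3 + (4/3)*4) = 534*(16/3 + 16/3) = 534*(32/3) = 5696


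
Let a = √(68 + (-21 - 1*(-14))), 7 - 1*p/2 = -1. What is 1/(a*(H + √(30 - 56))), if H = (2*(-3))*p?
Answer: -48*√61/281881 - I*√1586/563762 ≈ -0.00133 - 7.0641e-5*I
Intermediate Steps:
p = 16 (p = 14 - 2*(-1) = 14 + 2 = 16)
a = √61 (a = √(68 + (-21 + 14)) = √(68 - 7) = √61 ≈ 7.8102)
H = -96 (H = (2*(-3))*16 = -6*16 = -96)
1/(a*(H + √(30 - 56))) = 1/(√61*(-96 + √(30 - 56))) = 1/(√61*(-96 + √(-26))) = 1/(√61*(-96 + I*√26)) = √61/(61*(-96 + I*√26))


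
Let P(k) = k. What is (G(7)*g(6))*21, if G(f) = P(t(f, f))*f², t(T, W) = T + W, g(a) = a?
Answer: 86436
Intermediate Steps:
G(f) = 2*f³ (G(f) = (f + f)*f² = (2*f)*f² = 2*f³)
(G(7)*g(6))*21 = ((2*7³)*6)*21 = ((2*343)*6)*21 = (686*6)*21 = 4116*21 = 86436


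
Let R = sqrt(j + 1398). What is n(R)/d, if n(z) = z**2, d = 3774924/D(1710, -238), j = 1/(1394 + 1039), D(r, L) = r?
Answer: 323126825/510243894 ≈ 0.63328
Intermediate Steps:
j = 1/2433 ≈ 0.00041102
d = 209718/95 (d = 3774924/1710 = 3774924*(1/1710) = 209718/95 ≈ 2207.6)
R = 7*sqrt(168886695)/2433 (R = sqrt(1/2433 + 1398) = sqrt(3401335/2433) = 7*sqrt(168886695)/2433 ≈ 37.390)
n(R)/d = (7*sqrt(168886695)/2433)**2/(209718/95) = (3401335/2433)*(95/209718) = 323126825/510243894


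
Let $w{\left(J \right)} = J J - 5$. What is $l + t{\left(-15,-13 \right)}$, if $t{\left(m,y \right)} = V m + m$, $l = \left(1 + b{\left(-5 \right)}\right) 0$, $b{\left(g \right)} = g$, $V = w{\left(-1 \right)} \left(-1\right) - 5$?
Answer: $0$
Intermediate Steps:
$w{\left(J \right)} = -5 + J^{2}$ ($w{\left(J \right)} = J^{2} - 5 = -5 + J^{2}$)
$V = -1$ ($V = \left(-5 + \left(-1\right)^{2}\right) \left(-1\right) - 5 = \left(-5 + 1\right) \left(-1\right) - 5 = \left(-4\right) \left(-1\right) - 5 = 4 - 5 = -1$)
$l = 0$ ($l = \left(1 - 5\right) 0 = \left(-4\right) 0 = 0$)
$t{\left(m,y \right)} = 0$ ($t{\left(m,y \right)} = - m + m = 0$)
$l + t{\left(-15,-13 \right)} = 0 + 0 = 0$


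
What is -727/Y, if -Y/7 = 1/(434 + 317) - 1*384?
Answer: -545977/2018681 ≈ -0.27046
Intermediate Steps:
Y = 2018681/751 (Y = -7*(1/(434 + 317) - 1*384) = -7*(1/751 - 384) = -7*(-288383/751) = 2018681/751 ≈ 2688.0)
-727/Y = -727/2018681/751 = -727*751/2018681 = -545977/2018681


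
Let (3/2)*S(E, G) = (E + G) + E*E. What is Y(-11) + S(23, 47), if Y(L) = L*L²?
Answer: -2795/3 ≈ -931.67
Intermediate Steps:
Y(L) = L³
S(E, G) = 2*E/3 + 2*G/3 + 2*E²/3 (S(E, G) = 2*((E + G) + E*E)/3 = 2*((E + G) + E²)/3 = 2*(E + G + E²)/3 = 2*E/3 + 2*G/3 + 2*E²/3)
Y(-11) + S(23, 47) = (-11)³ + ((⅔)*23 + (⅔)*47 + (⅔)*23²) = -1331 + (46/3 + 94/3 + (⅔)*529) = -1331 + (46/3 + 94/3 + 1058/3) = -1331 + 1198/3 = -2795/3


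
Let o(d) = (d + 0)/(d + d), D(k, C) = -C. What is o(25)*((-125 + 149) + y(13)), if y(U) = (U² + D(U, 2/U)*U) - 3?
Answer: 94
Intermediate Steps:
o(d) = ½ (o(d) = d/((2*d)) = d*(1/(2*d)) = ½)
y(U) = -5 + U² (y(U) = (U² + (-2/U)*U) - 3 = (U² - 2) - 3 = (-2 + U²) - 3 = -5 + U²)
o(25)*((-125 + 149) + y(13)) = ((-125 + 149) + (-5 + 13²))/2 = (24 + (-5 + 169))/2 = (24 + 164)/2 = (½)*188 = 94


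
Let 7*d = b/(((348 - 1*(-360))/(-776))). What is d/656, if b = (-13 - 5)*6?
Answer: 873/33866 ≈ 0.025778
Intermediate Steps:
b = -108 (b = -18*6 = -108)
d = 6984/413 (d = (-108*(-776/(348 - 1*(-360))))/7 = (-108*(-776/(348 + 360)))/7 = (-108/(708*(-1/776)))/7 = (-108/(-177/194))/7 = (-108*(-194/177))/7 = (1/7)*(6984/59) = 6984/413 ≈ 16.910)
d/656 = (6984/413)/656 = (6984/413)*(1/656) = 873/33866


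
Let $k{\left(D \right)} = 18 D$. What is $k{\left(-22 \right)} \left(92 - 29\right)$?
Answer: $-24948$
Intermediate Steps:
$k{\left(-22 \right)} \left(92 - 29\right) = 18 \left(-22\right) \left(92 - 29\right) = \left(-396\right) 63 = -24948$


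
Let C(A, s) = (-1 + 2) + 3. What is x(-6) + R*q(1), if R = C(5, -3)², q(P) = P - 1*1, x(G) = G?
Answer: -6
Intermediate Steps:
C(A, s) = 4 (C(A, s) = 1 + 3 = 4)
q(P) = -1 + P (q(P) = P - 1 = -1 + P)
R = 16 (R = 4² = 16)
x(-6) + R*q(1) = -6 + 16*(-1 + 1) = -6 + 16*0 = -6 + 0 = -6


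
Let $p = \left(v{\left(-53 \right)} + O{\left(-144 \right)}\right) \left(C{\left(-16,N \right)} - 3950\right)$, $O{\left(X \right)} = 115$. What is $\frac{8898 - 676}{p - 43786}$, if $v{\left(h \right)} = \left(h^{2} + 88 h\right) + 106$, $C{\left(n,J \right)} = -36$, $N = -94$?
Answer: $\frac{4111}{3234669} \approx 0.0012709$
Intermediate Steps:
$v{\left(h \right)} = 106 + h^{2} + 88 h$
$p = 6513124$ ($p = \left(\left(106 + \left(-53\right)^{2} + 88 \left(-53\right)\right) + 115\right) \left(-36 - 3950\right) = \left(\left(106 + 2809 - 4664\right) + 115\right) \left(-3986\right) = \left(-1749 + 115\right) \left(-3986\right) = \left(-1634\right) \left(-3986\right) = 6513124$)
$\frac{8898 - 676}{p - 43786} = \frac{8898 - 676}{6513124 - 43786} = \frac{8222}{6469338} = 8222 \cdot \frac{1}{6469338} = \frac{4111}{3234669}$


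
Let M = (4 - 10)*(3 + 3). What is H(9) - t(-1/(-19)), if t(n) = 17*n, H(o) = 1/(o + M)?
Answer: -478/513 ≈ -0.93177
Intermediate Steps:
M = -36 (M = -6*6 = -36)
H(o) = 1/(-36 + o) (H(o) = 1/(o - 36) = 1/(-36 + o))
H(9) - t(-1/(-19)) = 1/(-36 + 9) - 17*(-1/(-19)) = 1/(-27) - 17*(-1*(-1/19)) = -1/27 - 17/19 = -478/513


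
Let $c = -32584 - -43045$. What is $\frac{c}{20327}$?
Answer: $\frac{10461}{20327} \approx 0.51464$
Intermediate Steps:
$c = 10461$ ($c = -32584 + 43045 = 10461$)
$\frac{c}{20327} = \frac{10461}{20327}$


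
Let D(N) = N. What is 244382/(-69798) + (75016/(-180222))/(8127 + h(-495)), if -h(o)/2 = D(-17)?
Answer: -29953355288351/8554860167343 ≈ -3.5013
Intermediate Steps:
h(o) = 34 (h(o) = -2*(-17) = 34)
244382/(-69798) + (75016/(-180222))/(8127 + h(-495)) = 244382/(-69798) + (75016/(-180222))/(8127 + 34) = 244382*(-1/69798) + (75016*(-1/180222))/8161 = -122191/34899 - 37508/90111*1/8161 = -122191/34899 - 37508/735395871 = -29953355288351/8554860167343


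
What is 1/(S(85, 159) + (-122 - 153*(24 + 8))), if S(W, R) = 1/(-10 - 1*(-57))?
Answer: -47/235845 ≈ -0.00019928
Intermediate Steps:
S(W, R) = 1/47 (S(W, R) = 1/(-10 + 57) = 1/47)
1/(S(85, 159) + (-122 - 153*(24 + 8))) = 1/(1/47 + (-122 - 153*(24 + 8))) = 1/(1/47 + (-122 - 153*32)) = 1/(1/47 + (-122 - 4896)) = 1/(1/47 - 5018) = 1/(-235845/47) = -47/235845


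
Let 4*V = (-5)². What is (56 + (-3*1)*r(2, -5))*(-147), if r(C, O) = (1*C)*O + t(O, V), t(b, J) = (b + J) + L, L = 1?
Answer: -46599/4 ≈ -11650.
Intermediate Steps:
V = 25/4 (V = (¼)*(-5)² = (¼)*25 = 25/4 ≈ 6.2500)
t(b, J) = 1 + J + b (t(b, J) = (b + J) + 1 = (J + b) + 1 = 1 + J + b)
r(C, O) = 29/4 + O + C*O (r(C, O) = (1*C)*O + (1 + 25/4 + O) = C*O + (29/4 + O) = 29/4 + O + C*O)
(56 + (-3*1)*r(2, -5))*(-147) = (56 + (-3*1)*(29/4 - 5 + 2*(-5)))*(-147) = (56 - 3*(29/4 - 5 - 10))*(-147) = (56 - 3*(-31/4))*(-147) = (56 + 93/4)*(-147) = (317/4)*(-147) = -46599/4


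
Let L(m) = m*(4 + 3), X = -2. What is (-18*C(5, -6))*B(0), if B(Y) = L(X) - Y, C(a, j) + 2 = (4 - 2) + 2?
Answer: 504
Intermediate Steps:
C(a, j) = 2 (C(a, j) = -2 + ((4 - 2) + 2) = -2 + (2 + 2) = -2 + 4 = 2)
L(m) = 7*m (L(m) = m*7 = 7*m)
B(Y) = -14 - Y (B(Y) = 7*(-2) - Y = -14 - Y)
(-18*C(5, -6))*B(0) = (-18*2)*(-14 - 1*0) = -36*(-14 + 0) = -36*(-14) = 504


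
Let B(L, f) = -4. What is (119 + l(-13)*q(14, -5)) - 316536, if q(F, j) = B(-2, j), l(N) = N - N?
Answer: -316417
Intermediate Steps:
l(N) = 0
q(F, j) = -4
(119 + l(-13)*q(14, -5)) - 316536 = (119 + 0*(-4)) - 316536 = (119 + 0) - 316536 = 119 - 316536 = -316417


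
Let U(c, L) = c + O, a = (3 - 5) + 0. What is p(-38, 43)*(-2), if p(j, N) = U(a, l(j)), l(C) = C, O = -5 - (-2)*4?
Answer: -2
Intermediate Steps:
O = 3 (O = -5 - 1*(-8) = -5 + 8 = 3)
a = -2 (a = -2 + 0 = -2)
U(c, L) = 3 + c (U(c, L) = c + 3 = 3 + c)
p(j, N) = 1 (p(j, N) = 3 - 2 = 1)
p(-38, 43)*(-2) = 1*(-2) = -2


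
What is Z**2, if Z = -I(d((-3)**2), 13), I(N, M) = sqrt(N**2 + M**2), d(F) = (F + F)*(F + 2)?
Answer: 39373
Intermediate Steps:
d(F) = 2*F*(2 + F) (d(F) = (2*F)*(2 + F) = 2*F*(2 + F))
I(N, M) = sqrt(M**2 + N**2)
Z = -sqrt(39373) (Z = -sqrt(13**2 + (2*(-3)**2*(2 + (-3)**2))**2) = -sqrt(169 + (2*9*(2 + 9))**2) = -sqrt(169 + (2*9*11)**2) = -sqrt(169 + 198**2) = -sqrt(169 + 39204) = -sqrt(39373) ≈ -198.43)
Z**2 = (-sqrt(39373))**2 = 39373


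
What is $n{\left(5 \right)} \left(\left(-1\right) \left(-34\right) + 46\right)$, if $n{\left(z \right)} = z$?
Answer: $400$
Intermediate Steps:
$n{\left(5 \right)} \left(\left(-1\right) \left(-34\right) + 46\right) = 5 \left(\left(-1\right) \left(-34\right) + 46\right) = 5 \left(34 + 46\right) = 5 \cdot 80 = 400$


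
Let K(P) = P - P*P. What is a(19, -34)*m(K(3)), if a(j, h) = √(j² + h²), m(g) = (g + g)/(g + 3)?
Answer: 4*√1517 ≈ 155.79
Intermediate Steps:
K(P) = P - P²
m(g) = 2*g/(3 + g) (m(g) = (2*g)/(3 + g) = 2*g/(3 + g))
a(j, h) = √(h² + j²)
a(19, -34)*m(K(3)) = √((-34)² + 19²)*(2*(3*(1 - 1*3))/(3 + 3*(1 - 1*3))) = √(1156 + 361)*(2*(3*(1 - 3))/(3 + 3*(1 - 3))) = √1517*(2*(3*(-2))/(3 + 3*(-2))) = √1517*(2*(-6)/(3 - 6)) = √1517*(2*(-6)/(-3)) = √1517*(2*(-6)*(-⅓)) = √1517*4 = 4*√1517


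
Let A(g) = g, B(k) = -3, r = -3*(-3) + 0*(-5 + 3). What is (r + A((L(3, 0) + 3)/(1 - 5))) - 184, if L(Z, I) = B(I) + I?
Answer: -175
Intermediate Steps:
r = 9 (r = 9 + 0*(-2) = 9 + 0 = 9)
L(Z, I) = -3 + I
(r + A((L(3, 0) + 3)/(1 - 5))) - 184 = (9 + ((-3 + 0) + 3)/(1 - 5)) - 184 = (9 + (-3 + 3)/(-4)) - 184 = (9 + 0*(-¼)) - 184 = (9 + 0) - 184 = 9 - 184 = -175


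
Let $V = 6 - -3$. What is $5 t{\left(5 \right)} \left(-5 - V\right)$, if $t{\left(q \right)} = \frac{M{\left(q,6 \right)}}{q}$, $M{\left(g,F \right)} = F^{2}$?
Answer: $-504$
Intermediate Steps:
$V = 9$ ($V = 6 + 3 = 9$)
$t{\left(q \right)} = \frac{36}{q}$ ($t{\left(q \right)} = \frac{6^{2}}{q} = \frac{36}{q}$)
$5 t{\left(5 \right)} \left(-5 - V\right) = 5 \cdot \frac{36}{5} \left(-5 - 9\right) = 5 \cdot 36 \cdot \frac{1}{5} \left(-5 - 9\right) = 5 \cdot \frac{36}{5} \left(-14\right) = 36 \left(-14\right) = -504$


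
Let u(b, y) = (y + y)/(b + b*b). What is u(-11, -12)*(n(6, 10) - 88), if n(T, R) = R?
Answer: 936/55 ≈ 17.018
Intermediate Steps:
u(b, y) = 2*y/(b + b²) (u(b, y) = (2*y)/(b + b²) = 2*y/(b + b²))
u(-11, -12)*(n(6, 10) - 88) = (2*(-12)/(-11*(1 - 11)))*(10 - 88) = (2*(-12)*(-1/11)/(-10))*(-78) = (2*(-12)*(-1/11)*(-⅒))*(-78) = -12/55*(-78) = 936/55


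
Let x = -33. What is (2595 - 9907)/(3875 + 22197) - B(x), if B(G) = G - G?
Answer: -914/3259 ≈ -0.28045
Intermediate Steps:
B(G) = 0
(2595 - 9907)/(3875 + 22197) - B(x) = (2595 - 9907)/(3875 + 22197) - 1*0 = -7312/26072 + 0 = -7312*1/26072 + 0 = -914/3259 + 0 = -914/3259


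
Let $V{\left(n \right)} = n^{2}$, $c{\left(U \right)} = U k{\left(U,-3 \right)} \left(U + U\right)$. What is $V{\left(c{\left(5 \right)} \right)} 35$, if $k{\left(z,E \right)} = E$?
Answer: $787500$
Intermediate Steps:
$c{\left(U \right)} = - 6 U^{2}$ ($c{\left(U \right)} = U \left(-3\right) \left(U + U\right) = - 3 U 2 U = - 6 U^{2}$)
$V{\left(c{\left(5 \right)} \right)} 35 = \left(- 6 \cdot 5^{2}\right)^{2} \cdot 35 = \left(\left(-6\right) 25\right)^{2} \cdot 35 = \left(-150\right)^{2} \cdot 35 = 22500 \cdot 35 = 787500$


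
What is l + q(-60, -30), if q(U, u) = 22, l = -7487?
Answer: -7465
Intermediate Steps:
l + q(-60, -30) = -7487 + 22 = -7465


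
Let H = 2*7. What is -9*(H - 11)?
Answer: -27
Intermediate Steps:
H = 14
-9*(H - 11) = -9*(14 - 11) = -9*3 = -27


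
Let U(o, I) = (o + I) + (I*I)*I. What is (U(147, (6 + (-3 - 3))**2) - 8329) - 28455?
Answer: -36637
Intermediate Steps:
U(o, I) = I + o + I**3 (U(o, I) = (I + o) + I**2*I = (I + o) + I**3 = I + o + I**3)
(U(147, (6 + (-3 - 3))**2) - 8329) - 28455 = (((6 + (-3 - 3))**2 + 147 + ((6 + (-3 - 3))**2)**3) - 8329) - 28455 = (((6 - 6)**2 + 147 + ((6 - 6)**2)**3) - 8329) - 28455 = ((0**2 + 147 + (0**2)**3) - 8329) - 28455 = ((0 + 147 + 0**3) - 8329) - 28455 = ((0 + 147 + 0) - 8329) - 28455 = (147 - 8329) - 28455 = -8182 - 28455 = -36637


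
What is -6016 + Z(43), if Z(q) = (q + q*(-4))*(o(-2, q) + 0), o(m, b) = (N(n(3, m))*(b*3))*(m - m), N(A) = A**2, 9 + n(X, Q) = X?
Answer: -6016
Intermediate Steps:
n(X, Q) = -9 + X
o(m, b) = 0 (o(m, b) = ((-9 + 3)**2*(b*3))*(m - m) = ((-6)**2*(3*b))*0 = (36*(3*b))*0 = (108*b)*0 = 0)
Z(q) = 0 (Z(q) = (q + q*(-4))*(0 + 0) = (q - 4*q)*0 = -3*q*0 = 0)
-6016 + Z(43) = -6016 + 0 = -6016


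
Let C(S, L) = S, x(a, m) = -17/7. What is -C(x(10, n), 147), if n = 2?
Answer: 17/7 ≈ 2.4286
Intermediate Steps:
x(a, m) = -17/7 (x(a, m) = -17*⅐ = -17/7)
-C(x(10, n), 147) = -1*(-17/7) = 17/7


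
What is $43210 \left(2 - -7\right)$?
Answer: $388890$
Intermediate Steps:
$43210 \left(2 - -7\right) = 43210 \left(2 + 7\right) = 43210 \cdot 9 = 388890$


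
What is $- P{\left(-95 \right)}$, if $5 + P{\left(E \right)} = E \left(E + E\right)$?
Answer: $-18045$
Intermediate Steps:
$P{\left(E \right)} = -5 + 2 E^{2}$ ($P{\left(E \right)} = -5 + E \left(E + E\right) = -5 + E 2 E = -5 + 2 E^{2}$)
$- P{\left(-95 \right)} = - (-5 + 2 \left(-95\right)^{2}) = - (-5 + 2 \cdot 9025) = - (-5 + 18050) = \left(-1\right) 18045 = -18045$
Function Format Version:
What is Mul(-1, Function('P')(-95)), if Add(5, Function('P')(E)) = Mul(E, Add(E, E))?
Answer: -18045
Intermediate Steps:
Function('P')(E) = Add(-5, Mul(2, Pow(E, 2))) (Function('P')(E) = Add(-5, Mul(E, Add(E, E))) = Add(-5, Mul(E, Mul(2, E))) = Add(-5, Mul(2, Pow(E, 2))))
Mul(-1, Function('P')(-95)) = Mul(-1, Add(-5, Mul(2, Pow(-95, 2)))) = Mul(-1, Add(-5, Mul(2, 9025))) = Mul(-1, Add(-5, 18050)) = Mul(-1, 18045) = -18045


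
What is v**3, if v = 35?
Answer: 42875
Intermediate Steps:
v**3 = 35**3 = 42875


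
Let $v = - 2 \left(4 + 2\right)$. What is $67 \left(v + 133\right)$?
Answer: $8107$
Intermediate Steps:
$v = -12$ ($v = \left(-2\right) 6 = -12$)
$67 \left(v + 133\right) = 67 \left(-12 + 133\right) = 67 \cdot 121 = 8107$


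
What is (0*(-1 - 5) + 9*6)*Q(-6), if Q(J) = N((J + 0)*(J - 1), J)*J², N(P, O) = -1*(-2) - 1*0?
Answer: 3888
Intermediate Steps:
N(P, O) = 2 (N(P, O) = 2 + 0 = 2)
Q(J) = 2*J²
(0*(-1 - 5) + 9*6)*Q(-6) = (0*(-1 - 5) + 9*6)*(2*(-6)²) = (0*(-6) + 54)*(2*36) = (0 + 54)*72 = 54*72 = 3888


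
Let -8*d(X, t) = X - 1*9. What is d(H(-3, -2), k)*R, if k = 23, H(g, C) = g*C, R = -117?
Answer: -351/8 ≈ -43.875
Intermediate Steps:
H(g, C) = C*g
d(X, t) = 9/8 - X/8 (d(X, t) = -(X - 1*9)/8 = -(X - 9)/8 = -(-9 + X)/8 = 9/8 - X/8)
d(H(-3, -2), k)*R = (9/8 - (-1)*(-3)/4)*(-117) = (9/8 - ⅛*6)*(-117) = (9/8 - ¾)*(-117) = (3/8)*(-117) = -351/8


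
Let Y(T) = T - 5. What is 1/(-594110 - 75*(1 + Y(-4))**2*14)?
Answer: -1/661310 ≈ -1.5121e-6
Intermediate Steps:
Y(T) = -5 + T
1/(-594110 - 75*(1 + Y(-4))**2*14) = 1/(-594110 - 75*(1 + (-5 - 4))**2*14) = 1/(-594110 - 75*(1 - 9)**2*14) = 1/(-594110 - 75*(-8)**2*14) = 1/(-594110 - 75*64*14) = 1/(-594110 - 4800*14) = 1/(-594110 - 67200) = 1/(-661310) = -1/661310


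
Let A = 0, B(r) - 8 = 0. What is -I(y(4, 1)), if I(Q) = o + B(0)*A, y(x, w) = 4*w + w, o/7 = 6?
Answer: -42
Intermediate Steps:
o = 42 (o = 7*6 = 42)
B(r) = 8 (B(r) = 8 + 0 = 8)
y(x, w) = 5*w
I(Q) = 42 (I(Q) = 42 + 8*0 = 42 + 0 = 42)
-I(y(4, 1)) = -1*42 = -42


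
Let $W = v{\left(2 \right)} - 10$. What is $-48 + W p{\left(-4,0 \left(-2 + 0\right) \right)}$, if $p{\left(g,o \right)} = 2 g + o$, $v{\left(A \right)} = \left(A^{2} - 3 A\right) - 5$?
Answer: $88$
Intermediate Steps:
$v{\left(A \right)} = -5 + A^{2} - 3 A$
$p{\left(g,o \right)} = o + 2 g$
$W = -17$ ($W = \left(-5 + 2^{2} - 6\right) - 10 = \left(-5 + 4 - 6\right) - 10 = -7 - 10 = -17$)
$-48 + W p{\left(-4,0 \left(-2 + 0\right) \right)} = -48 - 17 \left(0 \left(-2 + 0\right) + 2 \left(-4\right)\right) = -48 - 17 \left(0 \left(-2\right) - 8\right) = -48 - 17 \left(0 - 8\right) = -48 - -136 = -48 + 136 = 88$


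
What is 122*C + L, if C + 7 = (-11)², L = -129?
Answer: 13779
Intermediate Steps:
C = 114 (C = -7 + (-11)² = -7 + 121 = 114)
122*C + L = 122*114 - 129 = 13908 - 129 = 13779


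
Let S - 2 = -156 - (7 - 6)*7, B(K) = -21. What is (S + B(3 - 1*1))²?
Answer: 33124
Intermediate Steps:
S = -161 (S = 2 + (-156 - (7 - 6)*7) = 2 + (-156 - 7) = 2 - 163 = -161)
(S + B(3 - 1*1))² = (-161 - 21)² = (-182)² = 33124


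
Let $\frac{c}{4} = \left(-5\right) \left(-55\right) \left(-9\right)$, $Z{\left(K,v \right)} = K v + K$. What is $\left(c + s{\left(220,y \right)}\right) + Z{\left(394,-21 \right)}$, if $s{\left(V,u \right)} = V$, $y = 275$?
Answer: $-17560$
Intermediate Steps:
$Z{\left(K,v \right)} = K + K v$
$c = -9900$ ($c = 4 \left(-5\right) \left(-55\right) \left(-9\right) = 4 \cdot 275 \left(-9\right) = 4 \left(-2475\right) = -9900$)
$\left(c + s{\left(220,y \right)}\right) + Z{\left(394,-21 \right)} = \left(-9900 + 220\right) + 394 \left(1 - 21\right) = -9680 + 394 \left(-20\right) = -9680 - 7880 = -17560$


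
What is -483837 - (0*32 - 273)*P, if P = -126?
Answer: -518235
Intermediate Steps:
-483837 - (0*32 - 273)*P = -483837 - (0*32 - 273)*(-126) = -483837 - (0 - 273)*(-126) = -483837 - (-273)*(-126) = -483837 - 1*34398 = -483837 - 34398 = -518235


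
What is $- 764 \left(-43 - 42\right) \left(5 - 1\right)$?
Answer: $259760$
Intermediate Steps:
$- 764 \left(-43 - 42\right) \left(5 - 1\right) = - 764 \left(\left(-85\right) 4\right) = \left(-764\right) \left(-340\right) = 259760$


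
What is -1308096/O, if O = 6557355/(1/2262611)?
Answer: -48448/549509020515 ≈ -8.8166e-8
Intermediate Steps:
O = 14836743553905 (O = 6557355/(1/2262611) = 6557355*2262611 = 14836743553905)
-1308096/O = -1308096/14836743553905 = -1308096*1/14836743553905 = -48448/549509020515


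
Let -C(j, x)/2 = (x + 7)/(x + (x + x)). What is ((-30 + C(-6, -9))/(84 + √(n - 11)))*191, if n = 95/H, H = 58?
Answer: -252489776/3688119 + 155474*I*√31494/11064357 ≈ -68.46 + 2.4937*I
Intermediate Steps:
n = 95/58 ≈ 1.6379
C(j, x) = -2*(7 + x)/(3*x) (C(j, x) = -2*(x + 7)/(x + (x + x)) = -2*(7 + x)/(x + 2*x) = -2*(7 + x)/(3*x))
((-30 + C(-6, -9))/(84 + √(n - 11)))*191 = ((-30 + (⅔)*(-7 - 1*(-9))/(-9))/(84 + √(95/58 - 11)))*191 = ((-30 + (⅔)*(-⅑)*(-7 + 9))/(84 + √(-543/58)))*191 = ((-30 + (⅔)*(-⅑)*2)/(84 + I*√31494/58))*191 = ((-30 - 4/27)/(84 + I*√31494/58))*191 = -814/(27*(84 + I*√31494/58))*191 = -155474/(27*(84 + I*√31494/58))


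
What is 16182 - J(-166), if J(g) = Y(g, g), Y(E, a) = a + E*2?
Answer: 16680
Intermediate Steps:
Y(E, a) = a + 2*E
J(g) = 3*g (J(g) = g + 2*g = 3*g)
16182 - J(-166) = 16182 - 3*(-166) = 16182 - 1*(-498) = 16182 + 498 = 16680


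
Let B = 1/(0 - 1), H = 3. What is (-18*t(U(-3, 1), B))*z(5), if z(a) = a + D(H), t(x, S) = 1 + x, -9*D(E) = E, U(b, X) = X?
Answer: -168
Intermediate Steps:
D(E) = -E/9
B = -1 (B = 1/(-1) = -1)
z(a) = -1/3 + a (z(a) = a - 1/9*3 = a - 1/3 = -1/3 + a)
(-18*t(U(-3, 1), B))*z(5) = (-18*(1 + 1))*(-1/3 + 5) = -18*2*(14/3) = -36*14/3 = -168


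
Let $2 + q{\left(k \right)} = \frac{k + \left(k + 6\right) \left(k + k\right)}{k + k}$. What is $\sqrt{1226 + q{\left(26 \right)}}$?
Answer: $\frac{\sqrt{5026}}{2} \approx 35.447$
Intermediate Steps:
$q{\left(k \right)} = -2 + \frac{k + 2 k \left(6 + k\right)}{2 k}$ ($q{\left(k \right)} = -2 + \frac{k + \left(k + 6\right) \left(k + k\right)}{k + k} = -2 + \frac{k + \left(6 + k\right) 2 k}{2 k} = -2 + \left(k + 2 k \left(6 + k\right)\right) \frac{1}{2 k} = -2 + \frac{k + 2 k \left(6 + k\right)}{2 k}$)
$\sqrt{1226 + q{\left(26 \right)}} = \sqrt{1226 + \left(\frac{9}{2} + 26\right)} = \sqrt{1226 + \frac{61}{2}} = \sqrt{\frac{2513}{2}} = \frac{\sqrt{5026}}{2}$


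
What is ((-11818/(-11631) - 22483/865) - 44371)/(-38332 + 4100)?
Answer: 55832462446/43050227385 ≈ 1.2969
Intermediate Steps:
((-11818/(-11631) - 22483/865) - 44371)/(-38332 + 4100) = ((-11818*(-1/11631) - 22483*1/865) - 44371)/(-34232) = ((11818/11631 - 22483/865) - 44371)*(-1/34232) = (-251277203/10060815 - 44371)*(-1/34232) = -446659699568/10060815*(-1/34232) = 55832462446/43050227385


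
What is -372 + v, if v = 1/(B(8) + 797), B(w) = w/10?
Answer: -1483903/3989 ≈ -372.00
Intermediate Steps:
B(w) = w/10 (B(w) = w*(⅒) = w/10)
v = 5/3989 (v = 1/((⅒)*8 + 797) = 1/(⅘ + 797) = 1/(3989/5) = 5/3989 ≈ 0.0012534)
-372 + v = -372 + 5/3989 = -1483903/3989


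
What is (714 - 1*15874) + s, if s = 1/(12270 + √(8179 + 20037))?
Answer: -1140977098585/75262342 - √7054/75262342 ≈ -15160.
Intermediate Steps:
s = 1/(12270 + 2*√7054) (s = 1/(12270 + √28216) = 1/(12270 + 2*√7054) ≈ 8.0399e-5)
(714 - 1*15874) + s = (714 - 1*15874) + (6135/75262342 - √7054/75262342) = (714 - 15874) + (6135/75262342 - √7054/75262342) = -15160 + (6135/75262342 - √7054/75262342) = -1140977098585/75262342 - √7054/75262342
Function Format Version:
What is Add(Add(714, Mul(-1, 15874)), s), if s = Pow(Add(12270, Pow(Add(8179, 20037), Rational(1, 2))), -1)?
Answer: Add(Rational(-1140977098585, 75262342), Mul(Rational(-1, 75262342), Pow(7054, Rational(1, 2)))) ≈ -15160.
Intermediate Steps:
s = Pow(Add(12270, Mul(2, Pow(7054, Rational(1, 2)))), -1) (s = Pow(Add(12270, Pow(28216, Rational(1, 2))), -1) = Pow(Add(12270, Mul(2, Pow(7054, Rational(1, 2)))), -1) ≈ 8.0399e-5)
Add(Add(714, Mul(-1, 15874)), s) = Add(Add(714, Mul(-1, 15874)), Add(Rational(6135, 75262342), Mul(Rational(-1, 75262342), Pow(7054, Rational(1, 2))))) = Add(Add(714, -15874), Add(Rational(6135, 75262342), Mul(Rational(-1, 75262342), Pow(7054, Rational(1, 2))))) = Add(-15160, Add(Rational(6135, 75262342), Mul(Rational(-1, 75262342), Pow(7054, Rational(1, 2))))) = Add(Rational(-1140977098585, 75262342), Mul(Rational(-1, 75262342), Pow(7054, Rational(1, 2))))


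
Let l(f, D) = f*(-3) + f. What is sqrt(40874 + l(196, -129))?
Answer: 3*sqrt(4498) ≈ 201.20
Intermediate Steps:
l(f, D) = -2*f (l(f, D) = -3*f + f = -2*f)
sqrt(40874 + l(196, -129)) = sqrt(40874 - 2*196) = sqrt(40874 - 392) = sqrt(40482) = 3*sqrt(4498)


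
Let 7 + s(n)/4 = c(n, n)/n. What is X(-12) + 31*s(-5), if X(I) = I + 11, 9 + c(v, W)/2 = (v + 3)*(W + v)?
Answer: -7073/5 ≈ -1414.6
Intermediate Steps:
c(v, W) = -18 + 2*(3 + v)*(W + v) (c(v, W) = -18 + 2*((v + 3)*(W + v)) = -18 + 2*((3 + v)*(W + v)) = -18 + 2*(3 + v)*(W + v))
s(n) = -28 + 4*(-18 + 4*n² + 12*n)/n (s(n) = -28 + 4*((-18 + 2*n² + 6*n + 6*n + 2*n*n)/n) = -28 + 4*((-18 + 2*n² + 6*n + 6*n + 2*n²)/n) = -28 + 4*((-18 + 4*n² + 12*n)/n) = -28 + 4*(-18 + 4*n² + 12*n)/n)
X(I) = 11 + I
X(-12) + 31*s(-5) = (11 - 12) + 31*(20 - 72/(-5) + 16*(-5)) = -1 + 31*(20 - 72*(-⅕) - 80) = -1 + 31*(20 + 72/5 - 80) = -1 + 31*(-228/5) = -1 - 7068/5 = -7073/5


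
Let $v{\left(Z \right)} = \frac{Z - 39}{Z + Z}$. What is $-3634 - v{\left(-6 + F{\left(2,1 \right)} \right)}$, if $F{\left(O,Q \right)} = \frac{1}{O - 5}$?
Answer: $- \frac{69114}{19} \approx -3637.6$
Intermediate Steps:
$F{\left(O,Q \right)} = \frac{1}{-5 + O}$
$v{\left(Z \right)} = \frac{-39 + Z}{2 Z}$
$-3634 - v{\left(-6 + F{\left(2,1 \right)} \right)} = -3634 - \frac{-39 - \left(6 - \frac{1}{-5 + 2}\right)}{2 \left(-6 + \frac{1}{-5 + 2}\right)} = -3634 - \frac{-39 - \left(6 - \frac{1}{-3}\right)}{2 \left(-6 + \frac{1}{-3}\right)} = -3634 - \frac{-39 - \frac{19}{3}}{2 \left(-6 - \frac{1}{3}\right)} = -3634 - \frac{-39 - \frac{19}{3}}{2 \left(- \frac{19}{3}\right)} = -3634 - \frac{1}{2} \left(- \frac{3}{19}\right) \left(- \frac{136}{3}\right) = -3634 - \frac{68}{19} = - \frac{69114}{19}$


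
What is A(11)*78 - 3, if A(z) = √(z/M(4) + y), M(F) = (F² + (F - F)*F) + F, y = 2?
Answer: -3 + 39*√255/5 ≈ 121.56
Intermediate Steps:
M(F) = F + F² (M(F) = (F² + 0*F) + F = (F² + 0) + F = F² + F = F + F²)
A(z) = √(2 + z/20) (A(z) = √(z/((4*(1 + 4))) + 2) = √(z/((4*5)) + 2) = √(z/20 + 2) = √(2 + z/20))
A(11)*78 - 3 = (√(200 + 5*11)/10)*78 - 3 = (√(200 + 55)/10)*78 - 3 = (√255/10)*78 - 3 = 39*√255/5 - 3 = -3 + 39*√255/5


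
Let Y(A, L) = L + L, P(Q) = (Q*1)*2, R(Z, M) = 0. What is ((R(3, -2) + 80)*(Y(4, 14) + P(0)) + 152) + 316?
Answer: 2708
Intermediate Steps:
P(Q) = 2*Q (P(Q) = Q*2 = 2*Q)
Y(A, L) = 2*L
((R(3, -2) + 80)*(Y(4, 14) + P(0)) + 152) + 316 = ((0 + 80)*(2*14 + 2*0) + 152) + 316 = (80*(28 + 0) + 152) + 316 = (80*28 + 152) + 316 = (2240 + 152) + 316 = 2392 + 316 = 2708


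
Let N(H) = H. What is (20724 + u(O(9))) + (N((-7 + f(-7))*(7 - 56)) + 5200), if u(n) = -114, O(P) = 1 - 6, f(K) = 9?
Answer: 25712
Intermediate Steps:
O(P) = -5
(20724 + u(O(9))) + (N((-7 + f(-7))*(7 - 56)) + 5200) = (20724 - 114) + ((-7 + 9)*(7 - 56) + 5200) = 20610 + (2*(-49) + 5200) = 20610 + (-98 + 5200) = 20610 + 5102 = 25712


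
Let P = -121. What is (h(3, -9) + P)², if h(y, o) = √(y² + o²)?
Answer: 14731 - 726*√10 ≈ 12435.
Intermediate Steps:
h(y, o) = √(o² + y²)
(h(3, -9) + P)² = (√((-9)² + 3²) - 121)² = (√(81 + 9) - 121)² = (√90 - 121)² = (3*√10 - 121)² = (-121 + 3*√10)²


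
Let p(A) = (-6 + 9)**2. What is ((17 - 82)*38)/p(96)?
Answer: -2470/9 ≈ -274.44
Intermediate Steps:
p(A) = 9 (p(A) = 3**2 = 9)
((17 - 82)*38)/p(96) = ((17 - 82)*38)/9 = -65*38*(1/9) = -2470*1/9 = -2470/9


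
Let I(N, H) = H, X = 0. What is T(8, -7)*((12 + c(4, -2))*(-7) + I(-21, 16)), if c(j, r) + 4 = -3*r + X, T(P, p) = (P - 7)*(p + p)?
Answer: 1148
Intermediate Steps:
T(P, p) = 2*p*(-7 + P) (T(P, p) = (-7 + P)*(2*p) = 2*p*(-7 + P))
c(j, r) = -4 - 3*r (c(j, r) = -4 + (-3*r + 0) = -4 - 3*r)
T(8, -7)*((12 + c(4, -2))*(-7) + I(-21, 16)) = (2*(-7)*(-7 + 8))*((12 + (-4 - 3*(-2)))*(-7) + 16) = (2*(-7)*1)*((12 + (-4 + 6))*(-7) + 16) = -14*((12 + 2)*(-7) + 16) = -14*(14*(-7) + 16) = -14*(-98 + 16) = -14*(-82) = 1148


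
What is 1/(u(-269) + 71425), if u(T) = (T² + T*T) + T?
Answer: 1/215878 ≈ 4.6322e-6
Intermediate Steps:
u(T) = T + 2*T² (u(T) = (T² + T²) + T = 2*T² + T = T + 2*T²)
1/(u(-269) + 71425) = 1/(-269*(1 + 2*(-269)) + 71425) = 1/(-269*(1 - 538) + 71425) = 1/(-269*(-537) + 71425) = 1/(144453 + 71425) = 1/215878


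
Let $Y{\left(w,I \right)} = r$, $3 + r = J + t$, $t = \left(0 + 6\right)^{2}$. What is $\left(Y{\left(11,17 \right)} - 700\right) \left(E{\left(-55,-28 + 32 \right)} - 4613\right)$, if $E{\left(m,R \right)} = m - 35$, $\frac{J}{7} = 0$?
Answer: $3136901$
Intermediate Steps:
$t = 36$ ($t = 6^{2} = 36$)
$J = 0$ ($J = 7 \cdot 0 = 0$)
$E{\left(m,R \right)} = -35 + m$ ($E{\left(m,R \right)} = m - 35 = -35 + m$)
$r = 33$ ($r = -3 + \left(0 + 36\right) = -3 + 36 = 33$)
$Y{\left(w,I \right)} = 33$
$\left(Y{\left(11,17 \right)} - 700\right) \left(E{\left(-55,-28 + 32 \right)} - 4613\right) = \left(33 - 700\right) \left(\left(-35 - 55\right) - 4613\right) = - 667 \left(-90 - 4613\right) = \left(-667\right) \left(-4703\right) = 3136901$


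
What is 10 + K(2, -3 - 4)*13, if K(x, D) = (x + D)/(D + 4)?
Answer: 95/3 ≈ 31.667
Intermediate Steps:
K(x, D) = (D + x)/(4 + D)
10 + K(2, -3 - 4)*13 = 10 + (((-3 - 4) + 2)/(4 + (-3 - 4)))*13 = 10 + ((-7 + 2)/(4 - 7))*13 = 10 + (-5/(-3))*13 = 10 - 1/3*(-5)*13 = 10 + (5/3)*13 = 10 + 65/3 = 95/3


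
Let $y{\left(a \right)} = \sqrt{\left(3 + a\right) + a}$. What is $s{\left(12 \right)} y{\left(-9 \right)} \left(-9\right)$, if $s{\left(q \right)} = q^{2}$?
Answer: $- 1296 i \sqrt{15} \approx - 5019.4 i$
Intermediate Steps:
$y{\left(a \right)} = \sqrt{3 + 2 a}$
$s{\left(12 \right)} y{\left(-9 \right)} \left(-9\right) = 12^{2} \sqrt{3 + 2 \left(-9\right)} \left(-9\right) = 144 \sqrt{3 - 18} \left(-9\right) = 144 \sqrt{-15} \left(-9\right) = 144 i \sqrt{15} \left(-9\right) = - 1296 i \sqrt{15}$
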